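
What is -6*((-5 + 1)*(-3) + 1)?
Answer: -78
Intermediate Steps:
-6*((-5 + 1)*(-3) + 1) = -6*(-4*(-3) + 1) = -6*(12 + 1) = -6*13 = -78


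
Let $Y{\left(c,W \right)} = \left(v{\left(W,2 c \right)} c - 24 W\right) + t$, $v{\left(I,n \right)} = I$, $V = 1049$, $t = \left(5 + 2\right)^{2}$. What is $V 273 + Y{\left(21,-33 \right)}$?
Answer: $286525$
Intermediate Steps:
$t = 49$ ($t = 7^{2} = 49$)
$Y{\left(c,W \right)} = 49 - 24 W + W c$ ($Y{\left(c,W \right)} = \left(W c - 24 W\right) + 49 = \left(- 24 W + W c\right) + 49 = 49 - 24 W + W c$)
$V 273 + Y{\left(21,-33 \right)} = 1049 \cdot 273 - -148 = 286377 + \left(49 + 792 - 693\right) = 286377 + 148 = 286525$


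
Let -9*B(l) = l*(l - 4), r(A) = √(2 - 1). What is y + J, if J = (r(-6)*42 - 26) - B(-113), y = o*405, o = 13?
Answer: 6750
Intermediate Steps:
r(A) = 1 (r(A) = √1 = 1)
B(l) = -l*(-4 + l)/9 (B(l) = -l*(l - 4)/9 = -l*(-4 + l)/9)
y = 5265 (y = 13*405 = 5265)
J = 1485 (J = (1*42 - 26) - (-113)*(4 - 1*(-113))/9 = (42 - 26) - (-113)*(4 + 113)/9 = 16 - (-113)*117/9 = 16 - 1*(-1469) = 16 + 1469 = 1485)
y + J = 5265 + 1485 = 6750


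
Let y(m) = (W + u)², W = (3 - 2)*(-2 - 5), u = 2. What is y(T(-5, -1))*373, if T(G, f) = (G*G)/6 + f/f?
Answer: 9325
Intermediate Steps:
W = -7 (W = 1*(-7) = -7)
T(G, f) = 1 + G²/6 (T(G, f) = G²*(⅙) + 1 = G²/6 + 1 = 1 + G²/6)
y(m) = 25 (y(m) = (-7 + 2)² = (-5)² = 25)
y(T(-5, -1))*373 = 25*373 = 9325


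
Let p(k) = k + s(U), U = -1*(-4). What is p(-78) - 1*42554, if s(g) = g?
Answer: -42628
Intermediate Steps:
U = 4
p(k) = 4 + k (p(k) = k + 4 = 4 + k)
p(-78) - 1*42554 = (4 - 78) - 1*42554 = -74 - 42554 = -42628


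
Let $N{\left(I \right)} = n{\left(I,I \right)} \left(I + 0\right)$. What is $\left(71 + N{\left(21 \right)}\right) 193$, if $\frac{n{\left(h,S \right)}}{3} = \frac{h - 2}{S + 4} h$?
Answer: $\frac{5194016}{25} \approx 2.0776 \cdot 10^{5}$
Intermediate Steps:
$n{\left(h,S \right)} = \frac{3 h \left(-2 + h\right)}{4 + S}$ ($n{\left(h,S \right)} = 3 \frac{h - 2}{S + 4} h = 3 \frac{-2 + h}{4 + S} h = 3 \frac{h \left(-2 + h\right)}{4 + S} = \frac{3 h \left(-2 + h\right)}{4 + S}$)
$N{\left(I \right)} = \frac{3 I^{2} \left(-2 + I\right)}{4 + I}$ ($N{\left(I \right)} = \frac{3 I \left(-2 + I\right)}{4 + I} \left(I + 0\right) = \frac{3 I \left(-2 + I\right)}{4 + I} I = \frac{3 I^{2} \left(-2 + I\right)}{4 + I}$)
$\left(71 + N{\left(21 \right)}\right) 193 = \left(71 + \frac{3 \cdot 21^{2} \left(-2 + 21\right)}{4 + 21}\right) 193 = \left(71 + 3 \cdot 441 \cdot \frac{1}{25} \cdot 19\right) 193 = \left(71 + \frac{25137}{25}\right) 193 = \frac{26912}{25} \cdot 193 = \frac{5194016}{25}$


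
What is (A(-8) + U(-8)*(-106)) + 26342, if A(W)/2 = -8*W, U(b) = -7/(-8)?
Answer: 105509/4 ≈ 26377.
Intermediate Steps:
U(b) = 7/8 (U(b) = -7*(-1/8) = 7/8)
A(W) = -16*W (A(W) = 2*(-8*W) = -16*W)
(A(-8) + U(-8)*(-106)) + 26342 = (-16*(-8) + (7/8)*(-106)) + 26342 = (128 - 371/4) + 26342 = 141/4 + 26342 = 105509/4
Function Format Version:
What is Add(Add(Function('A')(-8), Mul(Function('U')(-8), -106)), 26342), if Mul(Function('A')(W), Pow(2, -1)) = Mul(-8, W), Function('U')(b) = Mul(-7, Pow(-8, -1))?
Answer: Rational(105509, 4) ≈ 26377.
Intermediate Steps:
Function('U')(b) = Rational(7, 8) (Function('U')(b) = Mul(-7, Rational(-1, 8)) = Rational(7, 8))
Function('A')(W) = Mul(-16, W) (Function('A')(W) = Mul(2, Mul(-8, W)) = Mul(-16, W))
Add(Add(Function('A')(-8), Mul(Function('U')(-8), -106)), 26342) = Add(Add(Mul(-16, -8), Mul(Rational(7, 8), -106)), 26342) = Add(Add(128, Rational(-371, 4)), 26342) = Add(Rational(141, 4), 26342) = Rational(105509, 4)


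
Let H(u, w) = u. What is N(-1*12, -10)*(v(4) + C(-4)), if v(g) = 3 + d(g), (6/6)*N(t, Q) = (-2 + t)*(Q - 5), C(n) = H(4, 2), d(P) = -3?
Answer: 840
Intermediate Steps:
C(n) = 4
N(t, Q) = (-5 + Q)*(-2 + t) (N(t, Q) = (-2 + t)*(Q - 5) = (-2 + t)*(-5 + Q) = (-5 + Q)*(-2 + t))
v(g) = 0 (v(g) = 3 - 3 = 0)
N(-1*12, -10)*(v(4) + C(-4)) = (10 - (-5)*12 - 2*(-10) - (-10)*12)*(0 + 4) = (10 - 5*(-12) + 20 - 10*(-12))*4 = (10 + 60 + 20 + 120)*4 = 210*4 = 840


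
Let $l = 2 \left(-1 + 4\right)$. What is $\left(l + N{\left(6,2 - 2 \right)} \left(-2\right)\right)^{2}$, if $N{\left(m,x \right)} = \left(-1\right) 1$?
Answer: $64$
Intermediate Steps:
$N{\left(m,x \right)} = -1$
$l = 6$ ($l = 2 \cdot 3 = 6$)
$\left(l + N{\left(6,2 - 2 \right)} \left(-2\right)\right)^{2} = \left(6 - -2\right)^{2} = \left(6 + 2\right)^{2} = 8^{2} = 64$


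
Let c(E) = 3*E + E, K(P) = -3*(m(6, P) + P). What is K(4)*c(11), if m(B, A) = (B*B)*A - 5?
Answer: -18876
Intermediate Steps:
m(B, A) = -5 + A*B² (m(B, A) = B²*A - 5 = A*B² - 5 = -5 + A*B²)
K(P) = 15 - 111*P (K(P) = -3*((-5 + P*6²) + P) = -3*((-5 + P*36) + P) = -3*((-5 + 36*P) + P) = -3*(-5 + 37*P) = 15 - 111*P)
c(E) = 4*E
K(4)*c(11) = (15 - 111*4)*(4*11) = (15 - 444)*44 = -429*44 = -18876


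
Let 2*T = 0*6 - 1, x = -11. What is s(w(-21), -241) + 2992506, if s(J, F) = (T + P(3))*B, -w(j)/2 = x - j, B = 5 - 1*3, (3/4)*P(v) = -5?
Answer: 8977475/3 ≈ 2.9925e+6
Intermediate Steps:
P(v) = -20/3 (P(v) = (4/3)*(-5) = -20/3)
B = 2 (B = 5 - 3 = 2)
w(j) = 22 + 2*j (w(j) = -2*(-11 - j) = 22 + 2*j)
T = -1/2 (T = (0*6 - 1)/2 = (0 - 1)/2 = (1/2)*(-1) = -1/2 ≈ -0.50000)
s(J, F) = -43/3 (s(J, F) = (-1/2 - 20/3)*2 = -43/6*2 = -43/3)
s(w(-21), -241) + 2992506 = -43/3 + 2992506 = 8977475/3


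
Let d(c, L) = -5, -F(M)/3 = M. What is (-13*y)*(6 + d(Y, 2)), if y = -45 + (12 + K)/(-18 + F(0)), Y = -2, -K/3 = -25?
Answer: 3887/6 ≈ 647.83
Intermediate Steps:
K = 75 (K = -3*(-25) = 75)
F(M) = -3*M
y = -299/6 (y = -45 + (12 + 75)/(-18 - 3*0) = -45 + 87/(-18 + 0) = -45 + 87/(-18) = -45 + 87*(-1/18) = -45 - 29/6 = -299/6 ≈ -49.833)
(-13*y)*(6 + d(Y, 2)) = (-13*(-299/6))*(6 - 5) = (3887/6)*1 = 3887/6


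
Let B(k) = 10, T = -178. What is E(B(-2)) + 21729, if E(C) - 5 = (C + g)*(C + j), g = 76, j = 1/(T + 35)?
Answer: 3230856/143 ≈ 22593.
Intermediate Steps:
j = -1/143 (j = 1/(-178 + 35) = 1/(-143) = -1/143 ≈ -0.0069930)
E(C) = 5 + (76 + C)*(-1/143 + C) (E(C) = 5 + (C + 76)*(C - 1/143) = 5 + (76 + C)*(-1/143 + C))
E(B(-2)) + 21729 = (639/143 + 10² + (10867/143)*10) + 21729 = (639/143 + 100 + 108670/143) + 21729 = 123609/143 + 21729 = 3230856/143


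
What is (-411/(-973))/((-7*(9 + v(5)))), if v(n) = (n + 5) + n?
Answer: -137/54488 ≈ -0.0025143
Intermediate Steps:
v(n) = 5 + 2*n (v(n) = (5 + n) + n = 5 + 2*n)
(-411/(-973))/((-7*(9 + v(5)))) = (-411/(-973))/((-7*(9 + (5 + 2*5)))) = (-411*(-1/973))/((-7*(9 + (5 + 10)))) = 411/(973*((-7*(9 + 15)))) = 411/(973*((-7*24))) = (411/973)/(-168) = (411/973)*(-1/168) = -137/54488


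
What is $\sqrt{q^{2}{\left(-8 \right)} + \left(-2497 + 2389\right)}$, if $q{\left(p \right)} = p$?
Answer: $2 i \sqrt{11} \approx 6.6332 i$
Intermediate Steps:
$\sqrt{q^{2}{\left(-8 \right)} + \left(-2497 + 2389\right)} = \sqrt{\left(-8\right)^{2} + \left(-2497 + 2389\right)} = \sqrt{64 - 108} = \sqrt{-44} = 2 i \sqrt{11}$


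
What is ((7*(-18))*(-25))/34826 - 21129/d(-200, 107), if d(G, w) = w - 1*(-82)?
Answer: -122540534/1097019 ≈ -111.70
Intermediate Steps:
d(G, w) = 82 + w (d(G, w) = w + 82 = 82 + w)
((7*(-18))*(-25))/34826 - 21129/d(-200, 107) = ((7*(-18))*(-25))/34826 - 21129/(82 + 107) = -126*(-25)*(1/34826) - 21129/189 = 3150*(1/34826) - 21129*1/189 = 1575/17413 - 7043/63 = -122540534/1097019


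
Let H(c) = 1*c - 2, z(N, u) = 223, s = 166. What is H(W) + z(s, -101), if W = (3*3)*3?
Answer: 248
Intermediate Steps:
W = 27 (W = 9*3 = 27)
H(c) = -2 + c (H(c) = c - 2 = -2 + c)
H(W) + z(s, -101) = (-2 + 27) + 223 = 25 + 223 = 248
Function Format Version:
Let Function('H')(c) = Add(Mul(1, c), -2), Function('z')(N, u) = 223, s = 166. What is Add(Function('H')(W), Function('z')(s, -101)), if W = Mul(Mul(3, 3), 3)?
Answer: 248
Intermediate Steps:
W = 27 (W = Mul(9, 3) = 27)
Function('H')(c) = Add(-2, c) (Function('H')(c) = Add(c, -2) = Add(-2, c))
Add(Function('H')(W), Function('z')(s, -101)) = Add(Add(-2, 27), 223) = Add(25, 223) = 248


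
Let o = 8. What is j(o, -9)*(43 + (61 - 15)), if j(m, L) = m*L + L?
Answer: -7209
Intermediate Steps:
j(m, L) = L + L*m (j(m, L) = L*m + L = L + L*m)
j(o, -9)*(43 + (61 - 15)) = (-9*(1 + 8))*(43 + (61 - 15)) = (-9*9)*(43 + 46) = -81*89 = -7209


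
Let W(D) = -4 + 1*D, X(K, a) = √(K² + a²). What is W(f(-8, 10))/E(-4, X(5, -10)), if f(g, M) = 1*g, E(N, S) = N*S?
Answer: 3*√5/25 ≈ 0.26833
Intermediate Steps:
f(g, M) = g
W(D) = -4 + D
W(f(-8, 10))/E(-4, X(5, -10)) = (-4 - 8)/((-4*√(5² + (-10)²))) = -12*(-1/(4*√(25 + 100))) = -12*(-√5/100) = -(-3)*√5/25 = 3*√5/25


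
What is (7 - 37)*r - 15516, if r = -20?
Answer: -14916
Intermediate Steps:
(7 - 37)*r - 15516 = (7 - 37)*(-20) - 15516 = -30*(-20) - 15516 = 600 - 15516 = -14916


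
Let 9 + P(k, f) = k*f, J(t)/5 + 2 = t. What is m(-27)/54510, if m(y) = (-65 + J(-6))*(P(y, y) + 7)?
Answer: -5089/3634 ≈ -1.4004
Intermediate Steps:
J(t) = -10 + 5*t
P(k, f) = -9 + f*k (P(k, f) = -9 + k*f = -9 + f*k)
m(y) = 210 - 105*y² (m(y) = (-65 + (-10 + 5*(-6)))*((-9 + y*y) + 7) = (-65 + (-10 - 30))*((-9 + y²) + 7) = (-65 - 40)*(-2 + y²) = -105*(-2 + y²) = 210 - 105*y²)
m(-27)/54510 = (210 - 105*(-27)²)/54510 = (210 - 105*729)*(1/54510) = (210 - 76545)*(1/54510) = -76335*1/54510 = -5089/3634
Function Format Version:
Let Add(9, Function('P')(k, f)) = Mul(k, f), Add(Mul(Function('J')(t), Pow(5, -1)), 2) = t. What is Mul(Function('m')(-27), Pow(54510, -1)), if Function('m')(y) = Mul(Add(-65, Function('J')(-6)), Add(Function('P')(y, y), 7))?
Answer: Rational(-5089, 3634) ≈ -1.4004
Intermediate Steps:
Function('J')(t) = Add(-10, Mul(5, t))
Function('P')(k, f) = Add(-9, Mul(f, k)) (Function('P')(k, f) = Add(-9, Mul(k, f)) = Add(-9, Mul(f, k)))
Function('m')(y) = Add(210, Mul(-105, Pow(y, 2))) (Function('m')(y) = Mul(Add(-65, Add(-10, Mul(5, -6))), Add(Add(-9, Mul(y, y)), 7)) = Mul(Add(-65, Add(-10, -30)), Add(Add(-9, Pow(y, 2)), 7)) = Mul(Add(-65, -40), Add(-2, Pow(y, 2))) = Mul(-105, Add(-2, Pow(y, 2))) = Add(210, Mul(-105, Pow(y, 2))))
Mul(Function('m')(-27), Pow(54510, -1)) = Mul(Add(210, Mul(-105, Pow(-27, 2))), Pow(54510, -1)) = Mul(Add(210, Mul(-105, 729)), Rational(1, 54510)) = Mul(Add(210, -76545), Rational(1, 54510)) = Mul(-76335, Rational(1, 54510)) = Rational(-5089, 3634)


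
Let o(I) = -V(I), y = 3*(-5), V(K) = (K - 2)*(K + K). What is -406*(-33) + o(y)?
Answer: 12888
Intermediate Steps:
V(K) = 2*K*(-2 + K) (V(K) = (-2 + K)*(2*K) = 2*K*(-2 + K))
y = -15
o(I) = -2*I*(-2 + I)
-406*(-33) + o(y) = -406*(-33) + 2*(-15)*(2 - 1*(-15)) = 13398 + 2*(-15)*(2 + 15) = 13398 + 2*(-15)*17 = 13398 - 510 = 12888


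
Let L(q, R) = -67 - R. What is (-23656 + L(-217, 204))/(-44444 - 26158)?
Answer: 23927/70602 ≈ 0.33890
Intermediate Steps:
(-23656 + L(-217, 204))/(-44444 - 26158) = (-23656 + (-67 - 1*204))/(-44444 - 26158) = (-23656 + (-67 - 204))/(-70602) = (-23656 - 271)*(-1/70602) = -23927*(-1/70602) = 23927/70602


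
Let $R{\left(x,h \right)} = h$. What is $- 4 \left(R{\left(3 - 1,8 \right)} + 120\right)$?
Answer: $-512$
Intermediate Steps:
$- 4 \left(R{\left(3 - 1,8 \right)} + 120\right) = - 4 \left(8 + 120\right) = \left(-4\right) 128 = -512$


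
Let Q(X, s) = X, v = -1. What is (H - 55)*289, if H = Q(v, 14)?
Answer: -16184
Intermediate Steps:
H = -1
(H - 55)*289 = (-1 - 55)*289 = -56*289 = -16184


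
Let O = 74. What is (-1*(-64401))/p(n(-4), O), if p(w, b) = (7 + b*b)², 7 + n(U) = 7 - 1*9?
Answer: 64401/30063289 ≈ 0.0021422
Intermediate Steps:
n(U) = -9 (n(U) = -7 + (7 - 1*9) = -7 + (7 - 9) = -7 - 2 = -9)
p(w, b) = (7 + b²)²
(-1*(-64401))/p(n(-4), O) = (-1*(-64401))/((7 + 74²)²) = 64401/((7 + 5476)²) = 64401/(5483²) = 64401/30063289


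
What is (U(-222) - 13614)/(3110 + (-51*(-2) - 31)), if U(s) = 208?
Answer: -13406/3181 ≈ -4.2144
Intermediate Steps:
(U(-222) - 13614)/(3110 + (-51*(-2) - 31)) = (208 - 13614)/(3110 + (-51*(-2) - 31)) = -13406/(3110 + (102 - 31)) = -13406/(3110 + 71) = -13406/3181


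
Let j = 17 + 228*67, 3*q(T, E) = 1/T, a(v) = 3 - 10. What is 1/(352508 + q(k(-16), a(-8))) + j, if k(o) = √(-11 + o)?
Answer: 461781911679621473/30195639285553 + 9*I*√3/30195639285553 ≈ 15293.0 + 5.1625e-13*I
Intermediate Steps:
a(v) = -7
q(T, E) = 1/(3*T)
j = 15293 (j = 17 + 15276 = 15293)
1/(352508 + q(k(-16), a(-8))) + j = 1/(352508 + 1/(3*(√(-11 - 16)))) + 15293 = 1/(352508 + 1/(3*(√(-27)))) + 15293 = 1/(352508 + 1/(3*((3*I*√3)))) + 15293 = 1/(352508 + (-I*√3/9)/3) + 15293 = 1/(352508 - I*√3/27) + 15293 = 15293 + 1/(352508 - I*√3/27)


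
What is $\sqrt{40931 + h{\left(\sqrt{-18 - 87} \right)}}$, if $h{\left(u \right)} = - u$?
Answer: $\sqrt{40931 - i \sqrt{105}} \approx 202.31 - 0.025 i$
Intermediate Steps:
$\sqrt{40931 + h{\left(\sqrt{-18 - 87} \right)}} = \sqrt{40931 - \sqrt{-18 - 87}} = \sqrt{40931 - \sqrt{-105}} = \sqrt{40931 - i \sqrt{105}}$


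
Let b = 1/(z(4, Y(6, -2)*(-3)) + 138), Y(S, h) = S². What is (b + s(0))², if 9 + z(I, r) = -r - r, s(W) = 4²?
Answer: 30481441/119025 ≈ 256.09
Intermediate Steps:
s(W) = 16
z(I, r) = -9 - 2*r (z(I, r) = -9 + (-r - r) = -9 - 2*r)
b = 1/345 (b = 1/((-9 - 2*6²*(-3)) + 138) = 1/((-9 - 72*(-3)) + 138) = 1/((-9 - 2*(-108)) + 138) = 1/((-9 + 216) + 138) = 1/(207 + 138) = 1/345 ≈ 0.0028986)
(b + s(0))² = (1/345 + 16)² = (5521/345)² = 30481441/119025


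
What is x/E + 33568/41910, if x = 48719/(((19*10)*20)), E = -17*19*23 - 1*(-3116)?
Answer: 54811756591/68687975400 ≈ 0.79798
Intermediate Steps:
E = -4313 (E = -323*23 + 3116 = -7429 + 3116 = -4313)
x = 48719/3800 (x = 48719/((190*20)) = 48719/3800 ≈ 12.821)
x/E + 33568/41910 = (48719/3800)/(-4313) + 33568/41910 = (48719/3800)*(-1/4313) + 33568*(1/41910) = -48719/16389400 + 16784/20955 = 54811756591/68687975400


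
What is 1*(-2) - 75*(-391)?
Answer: 29323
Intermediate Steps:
1*(-2) - 75*(-391) = -2 + 29325 = 29323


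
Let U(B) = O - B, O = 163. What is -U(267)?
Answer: 104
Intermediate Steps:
U(B) = 163 - B
-U(267) = -(163 - 1*267) = -(163 - 267) = -1*(-104) = 104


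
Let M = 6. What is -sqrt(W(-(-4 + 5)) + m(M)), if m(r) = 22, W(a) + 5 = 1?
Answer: -3*sqrt(2) ≈ -4.2426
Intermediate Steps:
W(a) = -4 (W(a) = -5 + 1 = -4)
-sqrt(W(-(-4 + 5)) + m(M)) = -sqrt(-4 + 22) = -sqrt(18) = -3*sqrt(2)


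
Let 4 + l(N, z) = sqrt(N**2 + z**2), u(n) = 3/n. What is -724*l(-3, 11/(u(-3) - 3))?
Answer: 2896 - 181*sqrt(265) ≈ -50.467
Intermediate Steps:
l(N, z) = -4 + sqrt(N**2 + z**2)
-724*l(-3, 11/(u(-3) - 3)) = -724*(-4 + sqrt((-3)**2 + (11/(3/(-3) - 3))**2)) = -724*(-4 + sqrt(9 + (11/(3*(-1/3) - 3))**2)) = -724*(-4 + sqrt(9 + (11/(-1 - 3))**2)) = -724*(-4 + sqrt(9 + (11/(-4))**2)) = -724*(-4 + sqrt(9 + (11*(-1/4))**2)) = -724*(-4 + sqrt(9 + (-11/4)**2)) = -724*(-4 + sqrt(9 + 121/16)) = -724*(-4 + sqrt(265/16)) = -724*(-4 + sqrt(265)/4) = 2896 - 181*sqrt(265)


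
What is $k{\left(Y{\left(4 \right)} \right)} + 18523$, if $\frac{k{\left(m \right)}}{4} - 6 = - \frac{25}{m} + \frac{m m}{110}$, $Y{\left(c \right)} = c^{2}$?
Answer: $\frac{4081013}{220} \approx 18550.0$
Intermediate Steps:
$k{\left(m \right)} = 24 - \frac{100}{m} + \frac{2 m^{2}}{55}$ ($k{\left(m \right)} = 24 + 4 \left(- \frac{25}{m} + \frac{m m}{110}\right) = 24 + 4 \left(- \frac{25}{m} + m^{2} \cdot \frac{1}{110}\right) = 24 + 4 \left(- \frac{25}{m} + \frac{m^{2}}{110}\right) = 24 + \left(- \frac{100}{m} + \frac{2 m^{2}}{55}\right) = 24 - \frac{100}{m} + \frac{2 m^{2}}{55}$)
$k{\left(Y{\left(4 \right)} \right)} + 18523 = \left(24 - \frac{100}{4^{2}} + \frac{2 \left(4^{2}\right)^{2}}{55}\right) + 18523 = \left(24 - \frac{100}{16} + \frac{2 \cdot 16^{2}}{55}\right) + 18523 = \left(24 - \frac{25}{4} + \frac{2}{55} \cdot 256\right) + 18523 = \left(24 - \frac{25}{4} + \frac{512}{55}\right) + 18523 = \frac{5953}{220} + 18523 = \frac{4081013}{220}$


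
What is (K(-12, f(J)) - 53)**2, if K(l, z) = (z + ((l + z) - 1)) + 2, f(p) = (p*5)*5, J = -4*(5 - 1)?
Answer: 746496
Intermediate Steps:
J = -16 (J = -4*4 = -16)
f(p) = 25*p (f(p) = (5*p)*5 = 25*p)
K(l, z) = 1 + l + 2*z (K(l, z) = (z + (-1 + l + z)) + 2 = (-1 + l + 2*z) + 2 = 1 + l + 2*z)
(K(-12, f(J)) - 53)**2 = ((1 - 12 + 2*(25*(-16))) - 53)**2 = ((1 - 12 + 2*(-400)) - 53)**2 = ((1 - 12 - 800) - 53)**2 = (-811 - 53)**2 = (-864)**2 = 746496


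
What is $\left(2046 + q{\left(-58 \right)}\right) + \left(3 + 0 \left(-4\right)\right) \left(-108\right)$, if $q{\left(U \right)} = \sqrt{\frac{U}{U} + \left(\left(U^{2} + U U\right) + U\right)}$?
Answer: $1722 + \sqrt{6671} \approx 1803.7$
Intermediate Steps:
$q{\left(U \right)} = \sqrt{1 + U + 2 U^{2}}$ ($q{\left(U \right)} = \sqrt{1 + \left(\left(U^{2} + U^{2}\right) + U\right)} = \sqrt{1 + \left(2 U^{2} + U\right)} = \sqrt{1 + \left(U + 2 U^{2}\right)} = \sqrt{1 + U + 2 U^{2}}$)
$\left(2046 + q{\left(-58 \right)}\right) + \left(3 + 0 \left(-4\right)\right) \left(-108\right) = \left(2046 + \sqrt{1 - 58 + 2 \left(-58\right)^{2}}\right) + \left(3 + 0 \left(-4\right)\right) \left(-108\right) = \left(2046 + \sqrt{1 - 58 + 2 \cdot 3364}\right) + \left(3 + 0\right) \left(-108\right) = \left(2046 + \sqrt{1 - 58 + 6728}\right) + 3 \left(-108\right) = \left(2046 + \sqrt{6671}\right) - 324 = 1722 + \sqrt{6671}$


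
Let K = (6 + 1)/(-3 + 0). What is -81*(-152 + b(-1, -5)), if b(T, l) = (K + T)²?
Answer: 11412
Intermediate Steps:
K = -7/3 (K = 7/(-3) = 7*(-⅓) = -7/3 ≈ -2.3333)
b(T, l) = (-7/3 + T)²
-81*(-152 + b(-1, -5)) = -81*(-152 + (-7 + 3*(-1))²/9) = -81*(-152 + (-7 - 3)²/9) = -81*(-152 + (⅑)*(-10)²) = -81*(-152 + (⅑)*100) = -81*(-152 + 100/9) = -81*(-1268)/9 = -1*(-11412) = 11412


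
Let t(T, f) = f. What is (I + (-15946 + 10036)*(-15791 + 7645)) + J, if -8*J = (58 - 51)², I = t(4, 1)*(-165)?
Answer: 385141511/8 ≈ 4.8143e+7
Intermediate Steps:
I = -165 (I = 1*(-165) = -165)
J = -49/8 (J = -(58 - 51)²/8 = -⅛*7² = -⅛*49 = -49/8 ≈ -6.1250)
(I + (-15946 + 10036)*(-15791 + 7645)) + J = (-165 + (-15946 + 10036)*(-15791 + 7645)) - 49/8 = (-165 - 5910*(-8146)) - 49/8 = (-165 + 48142860) - 49/8 = 48142695 - 49/8 = 385141511/8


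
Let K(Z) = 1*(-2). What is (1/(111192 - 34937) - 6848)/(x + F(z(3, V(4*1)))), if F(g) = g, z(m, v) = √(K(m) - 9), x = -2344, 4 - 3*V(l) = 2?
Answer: 1224023296216/418971430485 + 522194239*I*√11/418971430485 ≈ 2.9215 + 0.0041337*I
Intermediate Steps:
V(l) = ⅔ (V(l) = 4/3 - ⅓*2 = 4/3 - ⅔ = ⅔)
K(Z) = -2
z(m, v) = I*√11 (z(m, v) = √(-2 - 9) = √(-11) = I*√11)
(1/(111192 - 34937) - 6848)/(x + F(z(3, V(4*1)))) = (1/(111192 - 34937) - 6848)/(-2344 + I*√11) = (1/76255 - 6848)/(-2344 + I*√11) = -522194239/(76255*(-2344 + I*√11))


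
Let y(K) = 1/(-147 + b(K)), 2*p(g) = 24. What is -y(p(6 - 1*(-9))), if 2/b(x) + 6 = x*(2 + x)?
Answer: 81/11906 ≈ 0.0068033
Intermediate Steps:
b(x) = 2/(-6 + x*(2 + x))
p(g) = 12 (p(g) = (½)*24 = 12)
y(K) = 1/(-147 + 2/(-6 + K² + 2*K))
-y(p(6 - 1*(-9))) = -(6 - 1*12² - 2*12)/(-884 + 147*12² + 294*12) = -(6 - 1*144 - 24)/(-884 + 147*144 + 3528) = -(6 - 144 - 24)/(-884 + 21168 + 3528) = -(-162)/23812 = -1*(-81/11906) = 81/11906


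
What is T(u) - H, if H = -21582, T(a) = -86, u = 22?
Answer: 21496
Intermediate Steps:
T(u) - H = -86 - 1*(-21582) = -86 + 21582 = 21496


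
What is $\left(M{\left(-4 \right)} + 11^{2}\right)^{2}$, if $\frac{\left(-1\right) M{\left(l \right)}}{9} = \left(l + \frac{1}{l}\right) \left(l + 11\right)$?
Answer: $\frac{2418025}{16} \approx 1.5113 \cdot 10^{5}$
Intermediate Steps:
$M{\left(l \right)} = - 9 \left(11 + l\right) \left(l + \frac{1}{l}\right)$ ($M{\left(l \right)} = - 9 \left(l + \frac{1}{l}\right) \left(l + 11\right) = - 9 \left(l + \frac{1}{l}\right) \left(11 + l\right) = - 9 \left(11 + l\right) \left(l + \frac{1}{l}\right)$)
$\left(M{\left(-4 \right)} + 11^{2}\right)^{2} = \left(\left(-9 - -396 - \frac{99}{-4} - 9 \left(-4\right)^{2}\right) + 11^{2}\right)^{2} = \left(\left(-9 + 396 - - \frac{99}{4} - 144\right) + 121\right)^{2} = \left(\left(-9 + 396 + \frac{99}{4} - 144\right) + 121\right)^{2} = \left(\frac{1071}{4} + 121\right)^{2} = \left(\frac{1555}{4}\right)^{2} = \frac{2418025}{16}$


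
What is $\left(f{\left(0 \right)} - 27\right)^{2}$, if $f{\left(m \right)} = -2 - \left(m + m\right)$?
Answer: $841$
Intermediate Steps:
$f{\left(m \right)} = -2 - 2 m$
$\left(f{\left(0 \right)} - 27\right)^{2} = \left(\left(-2 - 0\right) - 27\right)^{2} = \left(\left(-2 + 0\right) - 27\right)^{2} = \left(-2 - 27\right)^{2} = \left(-29\right)^{2} = 841$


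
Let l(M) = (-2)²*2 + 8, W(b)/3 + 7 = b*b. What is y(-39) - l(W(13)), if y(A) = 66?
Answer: 50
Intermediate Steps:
W(b) = -21 + 3*b² (W(b) = -21 + 3*(b*b) = -21 + 3*b²)
l(M) = 16 (l(M) = 4*2 + 8 = 8 + 8 = 16)
y(-39) - l(W(13)) = 66 - 1*16 = 66 - 16 = 50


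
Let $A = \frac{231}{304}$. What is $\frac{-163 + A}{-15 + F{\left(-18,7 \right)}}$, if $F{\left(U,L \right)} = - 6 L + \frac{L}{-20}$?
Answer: $\frac{215}{76} \approx 2.8289$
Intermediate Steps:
$F{\left(U,L \right)} = - \frac{121 L}{20}$ ($F{\left(U,L \right)} = - 6 L + L \left(- \frac{1}{20}\right) = - 6 L - \frac{L}{20} = - \frac{121 L}{20}$)
$A = \frac{231}{304}$ ($A = 231 \cdot \frac{1}{304} = \frac{231}{304} \approx 0.75987$)
$\frac{-163 + A}{-15 + F{\left(-18,7 \right)}} = \frac{-163 + \frac{231}{304}}{-15 - \frac{847}{20}} = - \frac{49321}{304 \left(-15 - \frac{847}{20}\right)} = - \frac{49321}{304 \left(- \frac{1147}{20}\right)} = \left(- \frac{49321}{304}\right) \left(- \frac{20}{1147}\right) = \frac{215}{76}$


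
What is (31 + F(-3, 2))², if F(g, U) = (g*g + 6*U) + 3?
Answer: 3025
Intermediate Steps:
F(g, U) = 3 + g² + 6*U (F(g, U) = (g² + 6*U) + 3 = 3 + g² + 6*U)
(31 + F(-3, 2))² = (31 + (3 + (-3)² + 6*2))² = (31 + (3 + 9 + 12))² = (31 + 24)² = 55² = 3025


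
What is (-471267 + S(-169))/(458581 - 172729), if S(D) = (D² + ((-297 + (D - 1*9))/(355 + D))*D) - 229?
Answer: -82305635/53168472 ≈ -1.5480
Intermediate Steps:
S(D) = -229 + D² + D*(-306 + D)/(355 + D) (S(D) = (D² + ((-297 + (D - 9))/(355 + D))*D) - 229 = (D² + ((-297 + (-9 + D))/(355 + D))*D) - 229 = (D² + ((-306 + D)/(355 + D))*D) - 229 = (D² + D*(-306 + D)/(355 + D)) - 229 = -229 + D² + D*(-306 + D)/(355 + D))
(-471267 + S(-169))/(458581 - 172729) = (-471267 + (-81295 + (-169)³ - 535*(-169) + 356*(-169)²)/(355 - 169))/(458581 - 172729) = (-471267 + (-81295 - 4826809 + 90415 + 356*28561)/186)/285852 = (-471267 + (-81295 - 4826809 + 90415 + 10167716)/186)*(1/285852) = (-471267 + (1/186)*5350027)*(1/285852) = (-471267 + 5350027/186)*(1/285852) = -82305635/186*1/285852 = -82305635/53168472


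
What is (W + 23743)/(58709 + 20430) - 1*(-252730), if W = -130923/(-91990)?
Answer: 1839875727494793/7279996610 ≈ 2.5273e+5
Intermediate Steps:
W = 130923/91990 (W = -130923*(-1/91990) = 130923/91990 ≈ 1.4232)
(W + 23743)/(58709 + 20430) - 1*(-252730) = (130923/91990 + 23743)/(58709 + 20430) - 1*(-252730) = (2184249493/91990)/79139 + 252730 = (2184249493/91990)*(1/79139) + 252730 = 2184249493/7279996610 + 252730 = 1839875727494793/7279996610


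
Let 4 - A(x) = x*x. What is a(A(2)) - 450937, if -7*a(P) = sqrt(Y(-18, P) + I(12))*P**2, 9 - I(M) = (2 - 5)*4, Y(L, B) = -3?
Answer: -450937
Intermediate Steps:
I(M) = 21 (I(M) = 9 - (2 - 5)*4 = 9 - (-3)*4 = 9 - 1*(-12) = 9 + 12 = 21)
A(x) = 4 - x**2 (A(x) = 4 - x*x = 4 - x**2)
a(P) = -3*sqrt(2)*P**2/7 (a(P) = -sqrt(-3 + 21)*P**2/7 = -sqrt(18)*P**2/7 = -3*sqrt(2)*P**2/7)
a(A(2)) - 450937 = -3*sqrt(2)*(4 - 1*2**2)**2/7 - 450937 = -3*sqrt(2)*(4 - 1*4)**2/7 - 450937 = -3*sqrt(2)*(4 - 4)**2/7 - 450937 = -3/7*sqrt(2)*0**2 - 450937 = -3/7*sqrt(2)*0 - 450937 = 0 - 450937 = -450937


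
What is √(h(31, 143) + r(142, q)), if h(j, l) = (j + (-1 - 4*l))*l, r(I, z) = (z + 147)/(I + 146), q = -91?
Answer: I*√2790209/6 ≈ 278.4*I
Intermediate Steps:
r(I, z) = (147 + z)/(146 + I)
h(j, l) = l*(-1 + j - 4*l) (h(j, l) = (-1 + j - 4*l)*l = l*(-1 + j - 4*l))
√(h(31, 143) + r(142, q)) = √(143*(-1 + 31 - 4*143) + (147 - 91)/(146 + 142)) = √(143*(-1 + 31 - 572) + 56/288) = √(143*(-542) + (1/288)*56) = √(-77506 + 7/36) = √(-2790209/36) = I*√2790209/6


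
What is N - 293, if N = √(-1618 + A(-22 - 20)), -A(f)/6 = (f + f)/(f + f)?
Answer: -293 + 2*I*√406 ≈ -293.0 + 40.299*I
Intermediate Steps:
A(f) = -6 (A(f) = -6*(f + f)/(f + f) = -6*2*f/(2*f) = -6*2*f*1/(2*f) = -6*1 = -6)
N = 2*I*√406 (N = √(-1618 - 6) = √(-1624) = 2*I*√406 ≈ 40.299*I)
N - 293 = 2*I*√406 - 293 = -293 + 2*I*√406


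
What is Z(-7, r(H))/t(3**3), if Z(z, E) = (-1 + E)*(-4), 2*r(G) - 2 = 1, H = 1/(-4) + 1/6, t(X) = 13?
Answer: -2/13 ≈ -0.15385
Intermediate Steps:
H = -1/12 (H = 1*(-1/4) + 1*(1/6) = -1/4 + 1/6 = -1/12 ≈ -0.083333)
r(G) = 3/2 (r(G) = 1 + (1/2)*1 = 1 + 1/2 = 3/2)
Z(z, E) = 4 - 4*E
Z(-7, r(H))/t(3**3) = (4 - 4*3/2)/13 = (4 - 6)*(1/13) = -2*1/13 = -2/13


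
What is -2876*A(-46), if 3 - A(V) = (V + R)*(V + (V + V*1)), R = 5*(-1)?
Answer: 20232660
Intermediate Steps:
R = -5
A(V) = 3 - 3*V*(-5 + V) (A(V) = 3 - (V - 5)*(V + (V + V*1)) = 3 - (-5 + V)*(V + (V + V)) = 3 - (-5 + V)*(V + 2*V) = 3 - (-5 + V)*3*V = 3 - 3*V*(-5 + V))
-2876*A(-46) = -2876*(3 - 3*(-46)² + 15*(-46)) = -2876*(3 - 3*2116 - 690) = -2876*(3 - 6348 - 690) = -2876*(-7035) = 20232660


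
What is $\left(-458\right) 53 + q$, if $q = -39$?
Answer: $-24313$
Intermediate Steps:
$\left(-458\right) 53 + q = \left(-458\right) 53 - 39 = -24274 - 39 = -24313$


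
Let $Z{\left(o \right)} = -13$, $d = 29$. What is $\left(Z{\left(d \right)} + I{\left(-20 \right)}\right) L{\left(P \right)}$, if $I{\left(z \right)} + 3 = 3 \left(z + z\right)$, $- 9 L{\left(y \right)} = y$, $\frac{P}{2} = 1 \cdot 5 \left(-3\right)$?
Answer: $- \frac{1360}{3} \approx -453.33$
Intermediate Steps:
$P = -30$ ($P = 2 \cdot 1 \cdot 5 \left(-3\right) = 2 \cdot 5 \left(-3\right) = 2 \left(-15\right) = -30$)
$L{\left(y \right)} = - \frac{y}{9}$
$I{\left(z \right)} = -3 + 6 z$ ($I{\left(z \right)} = -3 + 3 \left(z + z\right) = -3 + 3 \cdot 2 z = -3 + 6 z$)
$\left(Z{\left(d \right)} + I{\left(-20 \right)}\right) L{\left(P \right)} = \left(-13 + \left(-3 + 6 \left(-20\right)\right)\right) \left(\left(- \frac{1}{9}\right) \left(-30\right)\right) = \left(-13 - 123\right) \frac{10}{3} = \left(-136\right) \frac{10}{3} = - \frac{1360}{3}$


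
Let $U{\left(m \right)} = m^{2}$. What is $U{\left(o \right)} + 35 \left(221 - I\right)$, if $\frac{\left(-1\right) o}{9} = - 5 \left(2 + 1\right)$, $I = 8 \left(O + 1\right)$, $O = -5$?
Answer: $27080$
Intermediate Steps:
$I = -32$ ($I = 8 \left(-5 + 1\right) = 8 \left(-4\right) = -32$)
$o = 135$ ($o = - 9 \left(- 5 \left(2 + 1\right)\right) = - 9 \left(\left(-5\right) 3\right) = \left(-9\right) \left(-15\right) = 135$)
$U{\left(o \right)} + 35 \left(221 - I\right) = 135^{2} + 35 \left(221 - -32\right) = 18225 + 35 \left(221 + 32\right) = 18225 + 35 \cdot 253 = 18225 + 8855 = 27080$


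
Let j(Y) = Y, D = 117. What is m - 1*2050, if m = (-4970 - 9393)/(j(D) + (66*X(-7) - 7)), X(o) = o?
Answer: -707237/352 ≈ -2009.2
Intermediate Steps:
m = 14363/352 (m = (-4970 - 9393)/(117 + (66*(-7) - 7)) = -14363/(117 + (-462 - 7)) = -14363/(117 - 469) = -14363/(-352) = -14363*(-1/352) = 14363/352 ≈ 40.804)
m - 1*2050 = 14363/352 - 1*2050 = 14363/352 - 2050 = -707237/352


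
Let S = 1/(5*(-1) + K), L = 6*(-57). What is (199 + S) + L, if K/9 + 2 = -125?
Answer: -164165/1148 ≈ -143.00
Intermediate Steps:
K = -1143 (K = -18 + 9*(-125) = -18 - 1125 = -1143)
L = -342
S = -1/1148 (S = 1/(5*(-1) - 1143) = 1/(-5 - 1143) = 1/(-1148) = -1/1148 ≈ -0.00087108)
(199 + S) + L = (199 - 1/1148) - 342 = 228451/1148 - 342 = -164165/1148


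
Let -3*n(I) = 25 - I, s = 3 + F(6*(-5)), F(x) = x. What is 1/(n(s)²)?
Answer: 9/2704 ≈ 0.0033284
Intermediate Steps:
s = -27 (s = 3 + 6*(-5) = 3 - 30 = -27)
n(I) = -25/3 + I/3 (n(I) = -(25 - I)/3 = -25/3 + I/3)
1/(n(s)²) = 1/((-25/3 + (⅓)*(-27))²) = 1/((-25/3 - 9)²) = 1/((-52/3)²) = 1/(2704/9) = 9/2704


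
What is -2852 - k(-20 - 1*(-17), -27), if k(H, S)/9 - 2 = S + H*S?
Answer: -3356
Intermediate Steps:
k(H, S) = 18 + 9*S + 9*H*S (k(H, S) = 18 + 9*(S + H*S) = 18 + (9*S + 9*H*S) = 18 + 9*S + 9*H*S)
-2852 - k(-20 - 1*(-17), -27) = -2852 - (18 + 9*(-27) + 9*(-20 - 1*(-17))*(-27)) = -2852 - (18 - 243 + 9*(-20 + 17)*(-27)) = -2852 - (18 - 243 + 9*(-3)*(-27)) = -2852 - (18 - 243 + 729) = -2852 - 1*504 = -2852 - 504 = -3356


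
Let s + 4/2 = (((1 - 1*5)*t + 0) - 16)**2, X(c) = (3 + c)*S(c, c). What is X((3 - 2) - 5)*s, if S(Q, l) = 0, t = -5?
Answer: 0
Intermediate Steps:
X(c) = 0 (X(c) = (3 + c)*0 = 0)
s = 14 (s = -2 + (((1 - 1*5)*(-5) + 0) - 16)**2 = -2 + (((1 - 5)*(-5) + 0) - 16)**2 = -2 + ((-4*(-5) + 0) - 16)**2 = -2 + ((20 + 0) - 16)**2 = -2 + (20 - 16)**2 = -2 + 4**2 = -2 + 16 = 14)
X((3 - 2) - 5)*s = 0*14 = 0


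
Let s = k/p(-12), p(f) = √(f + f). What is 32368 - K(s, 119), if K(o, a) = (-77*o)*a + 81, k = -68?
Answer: 32287 + 155771*I*√6/3 ≈ 32287.0 + 1.2719e+5*I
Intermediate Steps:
p(f) = √2*√f (p(f) = √(2*f) = √2*√f)
s = 17*I*√6/3 (s = -68*(-I*√6/12) = -(-17)*I*√6/3 = 17*I*√6/3 ≈ 13.88*I)
K(o, a) = 81 - 77*a*o (K(o, a) = -77*a*o + 81 = 81 - 77*a*o)
32368 - K(s, 119) = 32368 - (81 - 77*119*17*I*√6/3) = 32368 - (81 - 155771*I*√6/3) = 32368 + (-81 + 155771*I*√6/3) = 32287 + 155771*I*√6/3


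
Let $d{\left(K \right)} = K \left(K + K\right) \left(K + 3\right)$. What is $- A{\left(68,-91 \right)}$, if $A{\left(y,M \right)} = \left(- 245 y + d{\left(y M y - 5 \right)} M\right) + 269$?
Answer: $-13560054230901617701$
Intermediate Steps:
$d{\left(K \right)} = 2 K^{2} \left(3 + K\right)$ ($d{\left(K \right)} = K 2 K \left(3 + K\right) = 2 K^{2} \left(3 + K\right)$)
$A{\left(y,M \right)} = 269 - 245 y + 2 M \left(-5 + M y^{2}\right)^{2} \left(-2 + M y^{2}\right)$ ($A{\left(y,M \right)} = \left(- 245 y + 2 \left(y M y - 5\right)^{2} \left(3 + \left(y M y - 5\right)\right) M\right) + 269 = \left(- 245 y + 2 \left(M y y - 5\right)^{2} \left(3 + \left(M y y - 5\right)\right) M\right) + 269 = \left(- 245 y + 2 \left(M y^{2} - 5\right)^{2} \left(3 + \left(M y^{2} - 5\right)\right) M\right) + 269 = \left(- 245 y + 2 \left(-5 + M y^{2}\right)^{2} \left(3 + \left(-5 + M y^{2}\right)\right) M\right) + 269 = \left(- 245 y + 2 \left(-5 + M y^{2}\right)^{2} \left(-2 + M y^{2}\right) M\right) + 269 = \left(- 245 y + 2 M \left(-5 + M y^{2}\right)^{2} \left(-2 + M y^{2}\right)\right) + 269 = 269 - 245 y + 2 M \left(-5 + M y^{2}\right)^{2} \left(-2 + M y^{2}\right)$)
$- A{\left(68,-91 \right)} = - (269 - 16660 + 2 \left(-91\right) \left(-5 - 91 \cdot 68^{2}\right)^{2} \left(-2 - 91 \cdot 68^{2}\right)) = - (269 - 16660 + 2 \left(-91\right) \left(-5 - 420784\right)^{2} \left(-2 - 420784\right)) = - (269 - 16660 + 2 \left(-91\right) \left(-420789\right)^{2} \left(-420786\right)) = - (269 - 16660 + 2 \left(-91\right) 177063382521 \left(-420786\right)) = - (269 - 16660 + 13560054230901634092) = \left(-1\right) 13560054230901617701 = -13560054230901617701$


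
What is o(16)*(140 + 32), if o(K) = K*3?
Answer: 8256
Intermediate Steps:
o(K) = 3*K
o(16)*(140 + 32) = (3*16)*(140 + 32) = 48*172 = 8256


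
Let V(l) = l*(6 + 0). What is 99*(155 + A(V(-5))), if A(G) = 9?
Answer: 16236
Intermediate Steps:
V(l) = 6*l (V(l) = l*6 = 6*l)
99*(155 + A(V(-5))) = 99*(155 + 9) = 99*164 = 16236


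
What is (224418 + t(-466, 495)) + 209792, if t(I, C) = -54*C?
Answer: 407480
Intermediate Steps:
(224418 + t(-466, 495)) + 209792 = (224418 - 54*495) + 209792 = (224418 - 26730) + 209792 = 197688 + 209792 = 407480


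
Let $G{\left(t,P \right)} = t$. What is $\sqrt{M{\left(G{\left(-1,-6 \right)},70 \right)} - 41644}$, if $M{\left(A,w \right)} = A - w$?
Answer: $9 i \sqrt{515} \approx 204.24 i$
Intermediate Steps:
$\sqrt{M{\left(G{\left(-1,-6 \right)},70 \right)} - 41644} = \sqrt{\left(-1 - 70\right) - 41644} = \sqrt{-71 - 41644} = \sqrt{-41715} = 9 i \sqrt{515}$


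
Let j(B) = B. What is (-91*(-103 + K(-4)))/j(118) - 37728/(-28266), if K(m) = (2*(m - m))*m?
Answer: 44898187/555898 ≈ 80.767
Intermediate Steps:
K(m) = 0 (K(m) = (2*0)*m = 0*m = 0)
(-91*(-103 + K(-4)))/j(118) - 37728/(-28266) = -91*(-103 + 0)/118 - 37728/(-28266) = -91*(-103)*(1/118) - 37728*(-1/28266) = 9373*(1/118) + 6288/4711 = 9373/118 + 6288/4711 = 44898187/555898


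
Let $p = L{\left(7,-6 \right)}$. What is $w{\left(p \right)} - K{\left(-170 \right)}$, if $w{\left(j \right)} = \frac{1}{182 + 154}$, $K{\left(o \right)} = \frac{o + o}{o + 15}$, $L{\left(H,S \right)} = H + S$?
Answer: $- \frac{22817}{10416} \approx -2.1906$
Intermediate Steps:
$K{\left(o \right)} = \frac{2 o}{15 + o}$
$p = 1$ ($p = 7 - 6 = 1$)
$w{\left(j \right)} = \frac{1}{336}$
$w{\left(p \right)} - K{\left(-170 \right)} = \frac{1}{336} - 2 \left(-170\right) \frac{1}{15 - 170} = \frac{1}{336} - 2 \left(-170\right) \frac{1}{-155} = \frac{1}{336} - 2 \left(-170\right) \left(- \frac{1}{155}\right) = \frac{1}{336} - \frac{68}{31} = - \frac{22817}{10416}$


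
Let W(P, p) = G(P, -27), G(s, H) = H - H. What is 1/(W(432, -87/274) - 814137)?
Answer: -1/814137 ≈ -1.2283e-6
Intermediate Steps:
G(s, H) = 0
W(P, p) = 0
1/(W(432, -87/274) - 814137) = 1/(0 - 814137) = 1/(-814137) = -1/814137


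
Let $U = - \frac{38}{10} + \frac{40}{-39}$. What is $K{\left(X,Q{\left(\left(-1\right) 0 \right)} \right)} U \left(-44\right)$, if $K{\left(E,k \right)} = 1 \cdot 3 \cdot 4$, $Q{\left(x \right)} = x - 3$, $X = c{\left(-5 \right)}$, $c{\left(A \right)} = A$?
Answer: $\frac{165616}{65} \approx 2547.9$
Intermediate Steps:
$U = - \frac{941}{195}$ ($U = \left(-38\right) \frac{1}{10} + 40 \left(- \frac{1}{39}\right) = - \frac{19}{5} - \frac{40}{39} = - \frac{941}{195} \approx -4.8256$)
$X = -5$
$Q{\left(x \right)} = -3 + x$
$K{\left(E,k \right)} = 12$ ($K{\left(E,k \right)} = 3 \cdot 4 = 12$)
$K{\left(X,Q{\left(\left(-1\right) 0 \right)} \right)} U \left(-44\right) = 12 \left(- \frac{941}{195}\right) \left(-44\right) = \left(- \frac{3764}{65}\right) \left(-44\right) = \frac{165616}{65}$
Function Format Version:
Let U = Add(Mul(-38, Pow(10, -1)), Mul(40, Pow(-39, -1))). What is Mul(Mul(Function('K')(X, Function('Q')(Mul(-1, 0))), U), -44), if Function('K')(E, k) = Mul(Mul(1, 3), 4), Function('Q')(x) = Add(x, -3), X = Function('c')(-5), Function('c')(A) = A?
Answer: Rational(165616, 65) ≈ 2547.9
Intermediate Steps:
U = Rational(-941, 195) (U = Add(Mul(-38, Rational(1, 10)), Mul(40, Rational(-1, 39))) = Add(Rational(-19, 5), Rational(-40, 39)) = Rational(-941, 195) ≈ -4.8256)
X = -5
Function('Q')(x) = Add(-3, x)
Function('K')(E, k) = 12 (Function('K')(E, k) = Mul(3, 4) = 12)
Mul(Mul(Function('K')(X, Function('Q')(Mul(-1, 0))), U), -44) = Mul(Mul(12, Rational(-941, 195)), -44) = Mul(Rational(-3764, 65), -44) = Rational(165616, 65)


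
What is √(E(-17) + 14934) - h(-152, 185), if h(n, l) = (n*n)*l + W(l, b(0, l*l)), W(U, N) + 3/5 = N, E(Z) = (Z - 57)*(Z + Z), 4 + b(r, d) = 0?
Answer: -21371177/5 + 5*√698 ≈ -4.2741e+6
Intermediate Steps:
b(r, d) = -4 (b(r, d) = -4 + 0 = -4)
E(Z) = 2*Z*(-57 + Z) (E(Z) = (-57 + Z)*(2*Z) = 2*Z*(-57 + Z))
W(U, N) = -⅗ + N
h(n, l) = -23/5 + l*n² (h(n, l) = (n*n)*l + (-⅗ - 4) = n²*l - 23/5 = l*n² - 23/5 = -23/5 + l*n²)
√(E(-17) + 14934) - h(-152, 185) = √(2*(-17)*(-57 - 17) + 14934) - (-23/5 + 185*(-152)²) = √(2*(-17)*(-74) + 14934) - (-23/5 + 185*23104) = √(2516 + 14934) - (-23/5 + 4274240) = √17450 - 1*21371177/5 = 5*√698 - 21371177/5 = -21371177/5 + 5*√698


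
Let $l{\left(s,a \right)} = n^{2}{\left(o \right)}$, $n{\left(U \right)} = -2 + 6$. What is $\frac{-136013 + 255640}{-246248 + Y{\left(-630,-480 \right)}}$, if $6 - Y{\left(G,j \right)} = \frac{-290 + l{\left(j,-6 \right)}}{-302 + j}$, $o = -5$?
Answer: $- \frac{46774157}{96280759} \approx -0.48581$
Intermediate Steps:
$n{\left(U \right)} = 4$
$l{\left(s,a \right)} = 16$ ($l{\left(s,a \right)} = 4^{2} = 16$)
$Y{\left(G,j \right)} = 6 + \frac{274}{-302 + j}$ ($Y{\left(G,j \right)} = 6 - \frac{-290 + 16}{-302 + j} = 6 - - \frac{274}{-302 + j} = 6 + \frac{274}{-302 + j}$)
$\frac{-136013 + 255640}{-246248 + Y{\left(-630,-480 \right)}} = \frac{-136013 + 255640}{-246248 + \frac{2 \left(-769 + 3 \left(-480\right)\right)}{-302 - 480}} = \frac{119627}{-246248 + \frac{2 \left(-769 - 1440\right)}{-782}} = \frac{119627}{-246248 + 2 \left(- \frac{1}{782}\right) \left(-2209\right)} = \frac{119627}{-246248 + \frac{2209}{391}} = \frac{119627}{- \frac{96280759}{391}} = 119627 \left(- \frac{391}{96280759}\right) = - \frac{46774157}{96280759}$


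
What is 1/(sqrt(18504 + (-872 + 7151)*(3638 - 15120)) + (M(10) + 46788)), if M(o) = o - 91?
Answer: 15569/751206941 - I*sqrt(72076974)/2253620823 ≈ 2.0725e-5 - 3.7672e-6*I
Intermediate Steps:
M(o) = -91 + o
1/(sqrt(18504 + (-872 + 7151)*(3638 - 15120)) + (M(10) + 46788)) = 1/(sqrt(18504 + (-872 + 7151)*(3638 - 15120)) + ((-91 + 10) + 46788)) = 1/(sqrt(18504 + 6279*(-11482)) + (-81 + 46788)) = 1/(sqrt(18504 - 72095478) + 46707) = 1/(sqrt(-72076974) + 46707) = 1/(I*sqrt(72076974) + 46707) = 1/(46707 + I*sqrt(72076974))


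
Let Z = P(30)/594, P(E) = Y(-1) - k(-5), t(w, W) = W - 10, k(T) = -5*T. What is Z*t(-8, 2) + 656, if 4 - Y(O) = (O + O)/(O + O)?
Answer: 17720/27 ≈ 656.30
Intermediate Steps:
Y(O) = 3 (Y(O) = 4 - (O + O)/(O + O) = 4 - 2*O/(2*O) = 4 - 2*O*1/(2*O) = 4 - 1*1 = 4 - 1 = 3)
t(w, W) = -10 + W
P(E) = -22 (P(E) = 3 - (-5)*(-5) = 3 - 1*25 = 3 - 25 = -22)
Z = -1/27 (Z = -22/594 = -22*1/594 = -1/27 ≈ -0.037037)
Z*t(-8, 2) + 656 = -(-10 + 2)/27 + 656 = -1/27*(-8) + 656 = 8/27 + 656 = 17720/27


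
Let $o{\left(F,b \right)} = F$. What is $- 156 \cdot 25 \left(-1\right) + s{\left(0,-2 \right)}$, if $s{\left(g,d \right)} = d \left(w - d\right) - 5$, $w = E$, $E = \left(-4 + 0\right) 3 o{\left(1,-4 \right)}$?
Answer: $3915$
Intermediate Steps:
$E = -12$ ($E = \left(-4 + 0\right) 3 \cdot 1 = \left(-4\right) 3 \cdot 1 = \left(-12\right) 1 = -12$)
$w = -12$
$s{\left(g,d \right)} = -5 + d \left(-12 - d\right)$ ($s{\left(g,d \right)} = d \left(-12 - d\right) - 5 = -5 + d \left(-12 - d\right)$)
$- 156 \cdot 25 \left(-1\right) + s{\left(0,-2 \right)} = - 156 \cdot 25 \left(-1\right) - -15 = \left(-156\right) \left(-25\right) - -15 = 3900 - -15 = 3900 + 15 = 3915$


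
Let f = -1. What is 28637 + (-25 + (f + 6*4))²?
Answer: 28641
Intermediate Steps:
28637 + (-25 + (f + 6*4))² = 28637 + (-25 + (-1 + 6*4))² = 28637 + (-25 + (-1 + 24))² = 28637 + (-25 + 23)² = 28637 + (-2)² = 28637 + 4 = 28641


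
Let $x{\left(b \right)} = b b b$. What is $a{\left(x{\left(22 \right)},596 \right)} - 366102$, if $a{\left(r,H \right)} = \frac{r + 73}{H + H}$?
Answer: $- \frac{436382863}{1192} \approx -3.6609 \cdot 10^{5}$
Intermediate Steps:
$x{\left(b \right)} = b^{3}$ ($x{\left(b \right)} = b^{2} b = b^{3}$)
$a{\left(r,H \right)} = \frac{73 + r}{2 H}$
$a{\left(x{\left(22 \right)},596 \right)} - 366102 = \frac{73 + 22^{3}}{2 \cdot 596} - 366102 = \frac{1}{2} \cdot \frac{1}{596} \left(73 + 10648\right) - 366102 = \frac{1}{2} \cdot \frac{1}{596} \cdot 10721 - 366102 = \frac{10721}{1192} - 366102 = - \frac{436382863}{1192}$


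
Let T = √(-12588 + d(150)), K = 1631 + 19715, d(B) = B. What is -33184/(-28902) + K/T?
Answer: 16592/14451 - 10673*I*√1382/2073 ≈ 1.1482 - 191.4*I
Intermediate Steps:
K = 21346
T = 3*I*√1382 (T = √(-12588 + 150) = √(-12438) = 3*I*√1382 ≈ 111.53*I)
-33184/(-28902) + K/T = -33184/(-28902) + 21346/((3*I*√1382)) = -33184*(-1/28902) + 21346*(-I*√1382/4146) = 16592/14451 - 10673*I*√1382/2073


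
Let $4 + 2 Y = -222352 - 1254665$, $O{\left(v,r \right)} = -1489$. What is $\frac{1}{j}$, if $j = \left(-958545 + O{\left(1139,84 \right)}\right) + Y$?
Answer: $- \frac{2}{3397089} \approx -5.8874 \cdot 10^{-7}$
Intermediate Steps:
$Y = - \frac{1477021}{2}$ ($Y = -2 + \frac{-222352 - 1254665}{2} = -2 + \frac{1}{2} \left(-1477017\right) = -2 - \frac{1477017}{2} = - \frac{1477021}{2} \approx -7.3851 \cdot 10^{5}$)
$j = - \frac{3397089}{2}$ ($j = \left(-958545 - 1489\right) - \frac{1477021}{2} = -960034 - \frac{1477021}{2} = - \frac{3397089}{2} \approx -1.6985 \cdot 10^{6}$)
$\frac{1}{j} = \frac{1}{- \frac{3397089}{2}} = - \frac{2}{3397089}$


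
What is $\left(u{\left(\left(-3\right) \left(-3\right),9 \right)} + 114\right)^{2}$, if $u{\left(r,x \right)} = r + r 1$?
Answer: $17424$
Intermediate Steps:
$u{\left(r,x \right)} = 2 r$ ($u{\left(r,x \right)} = r + r = 2 r$)
$\left(u{\left(\left(-3\right) \left(-3\right),9 \right)} + 114\right)^{2} = \left(2 \left(\left(-3\right) \left(-3\right)\right) + 114\right)^{2} = \left(2 \cdot 9 + 114\right)^{2} = \left(18 + 114\right)^{2} = 132^{2} = 17424$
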